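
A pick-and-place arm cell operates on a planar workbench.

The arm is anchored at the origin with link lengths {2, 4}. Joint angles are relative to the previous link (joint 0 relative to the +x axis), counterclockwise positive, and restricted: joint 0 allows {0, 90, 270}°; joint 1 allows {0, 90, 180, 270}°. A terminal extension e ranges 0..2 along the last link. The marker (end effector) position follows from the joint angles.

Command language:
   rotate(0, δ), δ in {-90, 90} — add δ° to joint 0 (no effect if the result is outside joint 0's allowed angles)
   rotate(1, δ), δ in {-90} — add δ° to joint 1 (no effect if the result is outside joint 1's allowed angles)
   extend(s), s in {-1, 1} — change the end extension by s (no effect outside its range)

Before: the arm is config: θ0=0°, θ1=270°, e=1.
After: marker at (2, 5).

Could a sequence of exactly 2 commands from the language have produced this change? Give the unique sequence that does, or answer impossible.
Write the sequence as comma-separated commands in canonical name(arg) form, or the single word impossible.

begin: config: θ0=0°, θ1=270°, e=1
step 1 (rotate(1, -90)): config: θ0=0°, θ1=180°, e=1
step 2 (rotate(1, -90)): config: θ0=0°, θ1=90°, e=1
all 25 alternatives checked — unique.

rotate(1, -90), rotate(1, -90)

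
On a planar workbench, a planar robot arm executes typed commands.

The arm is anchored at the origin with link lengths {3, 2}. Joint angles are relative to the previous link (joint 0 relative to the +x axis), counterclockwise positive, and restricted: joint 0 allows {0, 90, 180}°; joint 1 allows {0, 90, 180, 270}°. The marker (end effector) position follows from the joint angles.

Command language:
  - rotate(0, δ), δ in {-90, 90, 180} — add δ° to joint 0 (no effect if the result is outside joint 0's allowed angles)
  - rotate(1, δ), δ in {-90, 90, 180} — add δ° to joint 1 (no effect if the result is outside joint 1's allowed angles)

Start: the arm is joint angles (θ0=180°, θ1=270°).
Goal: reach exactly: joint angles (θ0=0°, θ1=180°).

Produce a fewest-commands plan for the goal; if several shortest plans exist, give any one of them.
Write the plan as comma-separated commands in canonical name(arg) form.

rotate(1, -90), rotate(0, 180)

start: joint angles (θ0=180°, θ1=270°)
[1] after rotate(1, -90): joint angles (θ0=180°, θ1=180°)
[2] after rotate(0, 180): joint angles (θ0=0°, θ1=180°)
nothing shorter than 2 reaches the goal.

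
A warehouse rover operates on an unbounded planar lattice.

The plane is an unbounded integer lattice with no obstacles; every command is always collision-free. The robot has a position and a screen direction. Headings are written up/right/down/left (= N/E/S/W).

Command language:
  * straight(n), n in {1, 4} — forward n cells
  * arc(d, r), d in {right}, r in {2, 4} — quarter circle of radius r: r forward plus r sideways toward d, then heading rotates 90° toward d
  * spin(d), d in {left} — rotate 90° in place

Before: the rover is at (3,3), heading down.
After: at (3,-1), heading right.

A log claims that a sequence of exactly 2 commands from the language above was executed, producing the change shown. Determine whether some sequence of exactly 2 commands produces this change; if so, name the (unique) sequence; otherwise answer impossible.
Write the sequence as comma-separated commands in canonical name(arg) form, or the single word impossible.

straight(4), spin(left)

key: cell and facing (now E) both changed — the 2 commands mix motion and turning
from: at (3,3), heading down
t=1 straight(4) ⇒ at (3,-1), heading down
t=2 spin(left) ⇒ at (3,-1), heading right
all 25 alternatives checked — unique.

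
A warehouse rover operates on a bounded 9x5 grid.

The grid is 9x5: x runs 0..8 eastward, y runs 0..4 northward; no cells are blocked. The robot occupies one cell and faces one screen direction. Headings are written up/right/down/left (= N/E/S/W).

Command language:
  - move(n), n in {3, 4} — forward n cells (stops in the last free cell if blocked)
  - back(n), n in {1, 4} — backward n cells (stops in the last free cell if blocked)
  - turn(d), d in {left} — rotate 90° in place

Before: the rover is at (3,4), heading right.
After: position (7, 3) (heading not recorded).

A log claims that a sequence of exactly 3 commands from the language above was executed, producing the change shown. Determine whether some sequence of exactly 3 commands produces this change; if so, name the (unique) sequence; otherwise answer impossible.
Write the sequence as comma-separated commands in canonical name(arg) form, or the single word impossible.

move(4), turn(left), back(1)

key: order matters: swapping move(4) and back(1) lands elsewhere
t0: at (3,4), heading right
t=1 move(4) ⇒ at (7,4), heading right
t=2 turn(left) ⇒ at (7,4), heading up
t=3 back(1) ⇒ at (7,3), heading up
no rival 3-sequence matches.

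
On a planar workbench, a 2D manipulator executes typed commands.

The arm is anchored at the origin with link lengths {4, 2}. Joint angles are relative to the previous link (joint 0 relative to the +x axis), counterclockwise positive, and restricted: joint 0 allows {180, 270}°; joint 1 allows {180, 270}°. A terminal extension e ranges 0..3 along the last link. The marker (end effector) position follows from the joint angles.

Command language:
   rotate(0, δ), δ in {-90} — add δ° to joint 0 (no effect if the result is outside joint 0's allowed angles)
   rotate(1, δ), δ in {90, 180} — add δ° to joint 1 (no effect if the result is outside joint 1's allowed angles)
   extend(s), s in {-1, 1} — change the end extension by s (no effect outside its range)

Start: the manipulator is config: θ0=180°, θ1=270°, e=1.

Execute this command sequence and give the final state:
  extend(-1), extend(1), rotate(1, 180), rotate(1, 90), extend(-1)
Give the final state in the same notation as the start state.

config: θ0=180°, θ1=270°, e=0

begin: config: θ0=180°, θ1=270°, e=1
t=1 extend(-1) ⇒ config: θ0=180°, θ1=270°, e=0
t=2 extend(1) ⇒ config: θ0=180°, θ1=270°, e=1
t=3 rotate(1, 180) ⇒ config: θ0=180°, θ1=270°, e=1
t=4 rotate(1, 90) ⇒ config: θ0=180°, θ1=270°, e=1
t=5 extend(-1) ⇒ config: θ0=180°, θ1=270°, e=0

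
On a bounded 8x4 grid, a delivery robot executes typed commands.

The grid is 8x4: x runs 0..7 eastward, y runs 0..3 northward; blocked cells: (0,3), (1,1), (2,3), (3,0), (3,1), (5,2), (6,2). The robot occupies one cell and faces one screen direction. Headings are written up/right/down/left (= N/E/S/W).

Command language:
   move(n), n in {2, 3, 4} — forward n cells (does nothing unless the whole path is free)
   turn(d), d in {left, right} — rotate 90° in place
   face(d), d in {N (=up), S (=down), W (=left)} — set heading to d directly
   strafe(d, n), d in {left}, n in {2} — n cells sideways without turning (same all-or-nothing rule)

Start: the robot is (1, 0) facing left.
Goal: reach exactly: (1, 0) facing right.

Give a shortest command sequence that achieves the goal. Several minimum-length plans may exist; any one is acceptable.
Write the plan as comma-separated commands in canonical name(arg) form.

initial: (1, 0) facing left
t=1 face(S) ⇒ (1, 0) facing down
t=2 turn(left) ⇒ (1, 0) facing right
nothing shorter than 2 reaches the goal.

face(S), turn(left)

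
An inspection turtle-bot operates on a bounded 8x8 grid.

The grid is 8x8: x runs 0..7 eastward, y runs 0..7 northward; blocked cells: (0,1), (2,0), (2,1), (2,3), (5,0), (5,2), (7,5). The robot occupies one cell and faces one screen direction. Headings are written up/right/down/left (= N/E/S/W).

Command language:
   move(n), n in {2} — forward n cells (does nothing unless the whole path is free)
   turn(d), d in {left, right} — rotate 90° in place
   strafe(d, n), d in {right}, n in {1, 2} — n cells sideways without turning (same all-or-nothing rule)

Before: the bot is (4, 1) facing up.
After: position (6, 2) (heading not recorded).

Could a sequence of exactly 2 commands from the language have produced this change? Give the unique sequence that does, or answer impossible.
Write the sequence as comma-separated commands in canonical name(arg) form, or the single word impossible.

every 2-command combo misses the target.

impossible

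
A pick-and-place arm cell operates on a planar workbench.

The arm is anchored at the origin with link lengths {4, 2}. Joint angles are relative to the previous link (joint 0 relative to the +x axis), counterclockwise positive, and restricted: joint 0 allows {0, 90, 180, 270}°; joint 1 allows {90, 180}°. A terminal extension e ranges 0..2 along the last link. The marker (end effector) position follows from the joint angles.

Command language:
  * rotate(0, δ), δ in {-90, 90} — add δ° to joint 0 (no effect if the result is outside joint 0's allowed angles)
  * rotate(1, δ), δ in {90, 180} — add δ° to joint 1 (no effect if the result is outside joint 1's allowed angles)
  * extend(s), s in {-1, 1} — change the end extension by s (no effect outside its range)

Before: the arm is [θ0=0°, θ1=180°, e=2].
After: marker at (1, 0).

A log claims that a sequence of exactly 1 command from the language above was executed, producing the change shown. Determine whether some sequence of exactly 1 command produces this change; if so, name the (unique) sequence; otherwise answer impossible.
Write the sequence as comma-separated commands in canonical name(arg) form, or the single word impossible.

extend(-1)

t0: [θ0=0°, θ1=180°, e=2]
t=1 extend(-1) ⇒ [θ0=0°, θ1=180°, e=1]
uniquely the one of 6 1-step routes that fits.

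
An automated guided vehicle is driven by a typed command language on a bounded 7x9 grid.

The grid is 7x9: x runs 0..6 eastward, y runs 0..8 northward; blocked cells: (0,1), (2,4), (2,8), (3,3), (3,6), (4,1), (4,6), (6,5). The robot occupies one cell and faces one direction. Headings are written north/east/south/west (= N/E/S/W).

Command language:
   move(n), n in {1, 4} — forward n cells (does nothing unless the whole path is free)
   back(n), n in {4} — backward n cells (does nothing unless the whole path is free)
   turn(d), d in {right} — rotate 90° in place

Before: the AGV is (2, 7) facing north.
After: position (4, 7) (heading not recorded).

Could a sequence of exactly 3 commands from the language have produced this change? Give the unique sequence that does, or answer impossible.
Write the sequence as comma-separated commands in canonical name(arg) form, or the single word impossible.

turn(right), move(1), move(1)

key: running move(1) before turn(right) would end elsewhere — order is forced
start: (2, 7) facing north
[1] after turn(right): (2, 7) facing east
[2] after move(1): (3, 7) facing east
[3] after move(1): (4, 7) facing east
no other 3-command option fits: unique.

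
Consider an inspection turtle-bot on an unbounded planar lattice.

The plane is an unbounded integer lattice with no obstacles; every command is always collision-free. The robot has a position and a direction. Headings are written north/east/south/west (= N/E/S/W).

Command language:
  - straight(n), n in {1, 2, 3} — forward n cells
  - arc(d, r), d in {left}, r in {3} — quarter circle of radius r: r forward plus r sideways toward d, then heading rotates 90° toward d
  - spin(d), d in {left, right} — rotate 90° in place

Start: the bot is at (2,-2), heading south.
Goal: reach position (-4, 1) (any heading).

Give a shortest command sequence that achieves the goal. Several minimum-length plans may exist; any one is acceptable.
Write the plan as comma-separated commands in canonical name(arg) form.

spin(left), spin(left), arc(left, 3), straight(3)

start: at (2,-2), heading south
step 1 (spin(left)): at (2,-2), heading east
step 2 (spin(left)): at (2,-2), heading north
step 3 (arc(left, 3)): at (-1,1), heading west
step 4 (straight(3)): at (-4,1), heading west
no 3-step plan works, so 4 is optimal.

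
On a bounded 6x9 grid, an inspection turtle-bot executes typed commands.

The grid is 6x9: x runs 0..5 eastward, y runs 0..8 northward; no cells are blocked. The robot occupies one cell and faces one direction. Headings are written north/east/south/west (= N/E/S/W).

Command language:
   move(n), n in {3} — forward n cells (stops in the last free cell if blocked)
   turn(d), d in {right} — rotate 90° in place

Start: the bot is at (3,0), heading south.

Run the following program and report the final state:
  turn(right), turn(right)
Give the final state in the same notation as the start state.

at (3,0), heading north

t0: at (3,0), heading south
1. turn(right) → at (3,0), heading west
2. turn(right) → at (3,0), heading north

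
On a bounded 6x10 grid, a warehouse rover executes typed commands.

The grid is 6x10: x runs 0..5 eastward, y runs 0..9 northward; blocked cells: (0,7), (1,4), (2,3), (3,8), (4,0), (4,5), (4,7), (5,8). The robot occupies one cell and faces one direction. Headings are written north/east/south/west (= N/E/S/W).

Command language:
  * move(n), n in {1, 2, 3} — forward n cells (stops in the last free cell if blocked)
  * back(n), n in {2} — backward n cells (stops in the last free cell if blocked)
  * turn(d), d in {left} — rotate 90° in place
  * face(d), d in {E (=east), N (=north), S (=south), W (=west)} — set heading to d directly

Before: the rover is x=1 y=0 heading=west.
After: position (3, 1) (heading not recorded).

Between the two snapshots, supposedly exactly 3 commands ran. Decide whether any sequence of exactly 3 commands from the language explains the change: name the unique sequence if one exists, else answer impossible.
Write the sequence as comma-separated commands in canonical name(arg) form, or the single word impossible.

back(2), face(N), move(1)

key: order matters: swapping back(2) and move(1) lands elsewhere
from: x=1 y=0 heading=west
t=1 back(2) ⇒ x=3 y=0 heading=west
t=2 face(N) ⇒ x=3 y=0 heading=north
t=3 move(1) ⇒ x=3 y=1 heading=north
uniquely the one of 729 3-step routes that fits.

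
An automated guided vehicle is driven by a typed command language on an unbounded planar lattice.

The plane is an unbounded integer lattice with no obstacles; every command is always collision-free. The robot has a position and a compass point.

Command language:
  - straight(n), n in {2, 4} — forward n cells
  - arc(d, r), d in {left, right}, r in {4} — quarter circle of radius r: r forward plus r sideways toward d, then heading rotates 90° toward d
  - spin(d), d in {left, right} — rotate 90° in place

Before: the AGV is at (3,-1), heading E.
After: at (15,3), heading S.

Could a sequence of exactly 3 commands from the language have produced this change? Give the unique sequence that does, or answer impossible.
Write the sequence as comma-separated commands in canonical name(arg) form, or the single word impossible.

key: running arc(right, 4) before arc(left, 4) would end elsewhere — order is forced
initial: at (3,-1), heading E
t=1 arc(left, 4) ⇒ at (7,3), heading N
t=2 arc(right, 4) ⇒ at (11,7), heading E
t=3 arc(right, 4) ⇒ at (15,3), heading S
no rival 3-sequence matches.

arc(left, 4), arc(right, 4), arc(right, 4)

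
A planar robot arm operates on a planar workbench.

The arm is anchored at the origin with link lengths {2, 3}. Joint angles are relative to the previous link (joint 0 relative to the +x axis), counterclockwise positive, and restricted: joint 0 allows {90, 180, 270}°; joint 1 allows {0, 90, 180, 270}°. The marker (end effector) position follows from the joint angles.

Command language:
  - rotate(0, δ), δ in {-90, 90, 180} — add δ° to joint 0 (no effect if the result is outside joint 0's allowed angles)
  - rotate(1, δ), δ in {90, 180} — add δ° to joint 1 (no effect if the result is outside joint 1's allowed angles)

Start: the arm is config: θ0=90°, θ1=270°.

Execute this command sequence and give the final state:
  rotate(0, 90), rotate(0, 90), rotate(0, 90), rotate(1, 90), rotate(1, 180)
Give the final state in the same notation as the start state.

config: θ0=270°, θ1=180°

t0: config: θ0=90°, θ1=270°
1. rotate(0, 90) → config: θ0=180°, θ1=270°
2. rotate(0, 90) → config: θ0=270°, θ1=270°
3. rotate(0, 90) → config: θ0=270°, θ1=270°
4. rotate(1, 90) → config: θ0=270°, θ1=0°
5. rotate(1, 180) → config: θ0=270°, θ1=180°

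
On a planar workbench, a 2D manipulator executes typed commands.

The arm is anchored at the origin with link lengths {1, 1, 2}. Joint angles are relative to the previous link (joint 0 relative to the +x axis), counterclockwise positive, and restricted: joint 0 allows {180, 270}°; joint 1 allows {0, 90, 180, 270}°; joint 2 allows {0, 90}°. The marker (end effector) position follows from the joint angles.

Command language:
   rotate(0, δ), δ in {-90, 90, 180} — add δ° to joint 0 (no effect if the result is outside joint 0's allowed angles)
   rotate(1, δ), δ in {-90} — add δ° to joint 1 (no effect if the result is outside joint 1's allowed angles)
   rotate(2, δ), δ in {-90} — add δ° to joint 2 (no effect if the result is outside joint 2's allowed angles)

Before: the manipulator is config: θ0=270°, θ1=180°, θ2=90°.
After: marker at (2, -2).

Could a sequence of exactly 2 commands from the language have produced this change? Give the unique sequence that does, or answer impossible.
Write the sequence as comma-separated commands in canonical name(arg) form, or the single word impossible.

rotate(1, -90), rotate(1, -90)

from: config: θ0=270°, θ1=180°, θ2=90°
[1] after rotate(1, -90): config: θ0=270°, θ1=90°, θ2=90°
[2] after rotate(1, -90): config: θ0=270°, θ1=0°, θ2=90°
uniquely the one of 25 2-step routes that fits.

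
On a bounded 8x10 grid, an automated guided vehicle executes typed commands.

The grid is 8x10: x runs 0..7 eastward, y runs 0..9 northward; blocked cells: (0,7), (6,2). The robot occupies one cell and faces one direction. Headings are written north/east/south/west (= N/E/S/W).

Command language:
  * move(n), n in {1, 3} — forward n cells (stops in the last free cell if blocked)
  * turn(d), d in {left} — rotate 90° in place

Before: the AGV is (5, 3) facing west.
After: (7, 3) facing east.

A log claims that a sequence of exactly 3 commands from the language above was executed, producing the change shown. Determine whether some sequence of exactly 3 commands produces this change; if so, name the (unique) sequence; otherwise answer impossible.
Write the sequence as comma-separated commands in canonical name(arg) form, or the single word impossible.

key: order matters: swapping turn(left) and move(3) lands elsewhere
from: (5, 3) facing west
step 1 (turn(left)): (5, 3) facing south
step 2 (turn(left)): (5, 3) facing east
step 3 (move(3)): (7, 3) facing east
no rival 3-sequence matches.

turn(left), turn(left), move(3)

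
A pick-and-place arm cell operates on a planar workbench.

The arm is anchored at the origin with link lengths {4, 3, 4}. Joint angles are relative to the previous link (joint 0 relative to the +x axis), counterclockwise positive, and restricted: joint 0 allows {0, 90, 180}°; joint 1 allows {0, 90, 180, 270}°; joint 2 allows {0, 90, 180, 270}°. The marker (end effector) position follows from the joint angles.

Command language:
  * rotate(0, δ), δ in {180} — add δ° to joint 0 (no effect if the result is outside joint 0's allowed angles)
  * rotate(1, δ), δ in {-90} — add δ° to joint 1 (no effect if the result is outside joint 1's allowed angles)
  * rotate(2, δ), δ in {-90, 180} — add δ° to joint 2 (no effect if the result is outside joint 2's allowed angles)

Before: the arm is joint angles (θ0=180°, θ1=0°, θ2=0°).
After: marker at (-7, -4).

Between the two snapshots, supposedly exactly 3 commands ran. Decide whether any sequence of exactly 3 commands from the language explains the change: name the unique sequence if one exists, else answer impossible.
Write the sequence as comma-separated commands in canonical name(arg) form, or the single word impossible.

rotate(2, -90), rotate(2, -90), rotate(2, -90)

start: joint angles (θ0=180°, θ1=0°, θ2=0°)
t=1 rotate(2, -90) ⇒ joint angles (θ0=180°, θ1=0°, θ2=270°)
t=2 rotate(2, -90) ⇒ joint angles (θ0=180°, θ1=0°, θ2=180°)
t=3 rotate(2, -90) ⇒ joint angles (θ0=180°, θ1=0°, θ2=90°)
uniquely the one of 64 3-step routes that fits.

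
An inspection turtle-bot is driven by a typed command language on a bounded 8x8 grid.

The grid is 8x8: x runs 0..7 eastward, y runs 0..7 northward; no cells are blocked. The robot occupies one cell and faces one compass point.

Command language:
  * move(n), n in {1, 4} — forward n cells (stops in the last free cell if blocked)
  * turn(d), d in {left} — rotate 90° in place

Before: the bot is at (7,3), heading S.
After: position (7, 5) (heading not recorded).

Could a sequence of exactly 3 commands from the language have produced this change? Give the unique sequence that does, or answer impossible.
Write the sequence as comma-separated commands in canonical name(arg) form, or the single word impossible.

no 3-step route produces this change.

impossible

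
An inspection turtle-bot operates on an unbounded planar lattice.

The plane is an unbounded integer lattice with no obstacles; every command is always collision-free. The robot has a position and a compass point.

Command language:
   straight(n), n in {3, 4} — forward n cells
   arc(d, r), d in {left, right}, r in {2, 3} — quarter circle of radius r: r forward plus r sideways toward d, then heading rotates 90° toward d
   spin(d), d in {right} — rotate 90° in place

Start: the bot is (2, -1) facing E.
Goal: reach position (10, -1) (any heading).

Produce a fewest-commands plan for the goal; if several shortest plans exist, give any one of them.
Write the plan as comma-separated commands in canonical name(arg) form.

straight(4), straight(4)

from: (2, -1) facing E
[1] after straight(4): (6, -1) facing E
[2] after straight(4): (10, -1) facing E
shorter routes all fall short; 2 is best.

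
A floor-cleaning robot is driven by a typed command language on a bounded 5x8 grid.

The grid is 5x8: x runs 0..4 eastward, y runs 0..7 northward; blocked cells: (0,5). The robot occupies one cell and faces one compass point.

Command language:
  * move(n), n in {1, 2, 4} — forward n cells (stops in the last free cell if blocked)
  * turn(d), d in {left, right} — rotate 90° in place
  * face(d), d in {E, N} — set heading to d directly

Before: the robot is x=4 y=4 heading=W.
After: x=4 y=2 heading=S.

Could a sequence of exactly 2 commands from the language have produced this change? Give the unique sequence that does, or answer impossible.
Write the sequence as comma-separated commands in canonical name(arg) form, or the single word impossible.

turn(left), move(2)

key: order matters: swapping turn(left) and move(2) lands elsewhere
begin: x=4 y=4 heading=W
step 1 (turn(left)): x=4 y=4 heading=S
step 2 (move(2)): x=4 y=2 heading=S
all 49 alternatives checked — unique.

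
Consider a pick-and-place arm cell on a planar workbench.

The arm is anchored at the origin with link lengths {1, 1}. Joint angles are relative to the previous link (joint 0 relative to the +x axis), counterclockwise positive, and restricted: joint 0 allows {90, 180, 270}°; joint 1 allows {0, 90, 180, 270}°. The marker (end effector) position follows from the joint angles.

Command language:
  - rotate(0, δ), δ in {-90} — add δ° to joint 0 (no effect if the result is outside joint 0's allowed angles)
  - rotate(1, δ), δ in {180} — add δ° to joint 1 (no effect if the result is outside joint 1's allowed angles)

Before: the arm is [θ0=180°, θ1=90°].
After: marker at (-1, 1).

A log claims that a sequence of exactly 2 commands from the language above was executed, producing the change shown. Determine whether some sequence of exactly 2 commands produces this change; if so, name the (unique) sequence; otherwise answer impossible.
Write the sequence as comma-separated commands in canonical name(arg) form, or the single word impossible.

initial: [θ0=180°, θ1=90°]
1. rotate(0, -90) → [θ0=90°, θ1=90°]
2. rotate(0, -90) → [θ0=90°, θ1=90°]
no other 2-command option fits: unique.

rotate(0, -90), rotate(0, -90)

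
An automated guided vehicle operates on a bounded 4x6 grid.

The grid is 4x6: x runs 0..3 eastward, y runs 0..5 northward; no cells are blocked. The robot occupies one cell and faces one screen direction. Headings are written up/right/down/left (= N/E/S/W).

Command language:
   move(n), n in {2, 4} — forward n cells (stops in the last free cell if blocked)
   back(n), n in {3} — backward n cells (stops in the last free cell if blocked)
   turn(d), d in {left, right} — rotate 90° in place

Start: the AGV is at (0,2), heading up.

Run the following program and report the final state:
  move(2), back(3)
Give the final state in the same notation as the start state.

at (0,1), heading up

t0: at (0,2), heading up
step 1 (move(2)): at (0,4), heading up
step 2 (back(3)): at (0,1), heading up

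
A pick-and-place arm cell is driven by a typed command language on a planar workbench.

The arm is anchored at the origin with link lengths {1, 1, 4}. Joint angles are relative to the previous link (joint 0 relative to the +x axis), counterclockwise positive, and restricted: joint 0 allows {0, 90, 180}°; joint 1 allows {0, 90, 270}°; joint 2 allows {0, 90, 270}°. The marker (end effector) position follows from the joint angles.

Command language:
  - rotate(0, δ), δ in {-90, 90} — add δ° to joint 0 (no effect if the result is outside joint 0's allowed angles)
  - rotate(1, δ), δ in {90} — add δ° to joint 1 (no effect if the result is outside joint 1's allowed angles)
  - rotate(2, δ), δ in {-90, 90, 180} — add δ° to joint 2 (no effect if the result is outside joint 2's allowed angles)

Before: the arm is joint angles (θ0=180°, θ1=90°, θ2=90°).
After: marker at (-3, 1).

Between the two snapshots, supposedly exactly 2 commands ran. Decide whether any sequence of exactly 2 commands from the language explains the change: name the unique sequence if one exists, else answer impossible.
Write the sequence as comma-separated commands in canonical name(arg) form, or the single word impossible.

rotate(0, -90), rotate(0, -90)

begin: joint angles (θ0=180°, θ1=90°, θ2=90°)
[1] after rotate(0, -90): joint angles (θ0=90°, θ1=90°, θ2=90°)
[2] after rotate(0, -90): joint angles (θ0=0°, θ1=90°, θ2=90°)
uniquely the one of 36 2-step routes that fits.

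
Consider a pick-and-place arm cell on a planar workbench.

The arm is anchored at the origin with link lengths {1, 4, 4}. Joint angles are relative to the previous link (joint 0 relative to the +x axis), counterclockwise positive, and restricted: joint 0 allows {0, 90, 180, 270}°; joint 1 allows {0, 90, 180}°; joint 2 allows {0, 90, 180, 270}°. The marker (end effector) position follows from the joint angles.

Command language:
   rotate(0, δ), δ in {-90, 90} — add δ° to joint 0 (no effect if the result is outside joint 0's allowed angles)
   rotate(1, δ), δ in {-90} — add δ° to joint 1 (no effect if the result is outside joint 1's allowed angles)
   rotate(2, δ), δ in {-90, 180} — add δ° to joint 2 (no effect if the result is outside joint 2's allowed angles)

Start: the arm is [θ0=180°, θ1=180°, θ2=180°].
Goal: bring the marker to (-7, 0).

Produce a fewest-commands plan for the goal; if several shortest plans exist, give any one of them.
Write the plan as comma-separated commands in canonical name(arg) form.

rotate(2, 180), rotate(0, 90), rotate(0, 90)

from: [θ0=180°, θ1=180°, θ2=180°]
t=1 rotate(2, 180) ⇒ [θ0=180°, θ1=180°, θ2=0°]
t=2 rotate(0, 90) ⇒ [θ0=270°, θ1=180°, θ2=0°]
t=3 rotate(0, 90) ⇒ [θ0=0°, θ1=180°, θ2=0°]
shorter routes all fall short; 3 is best.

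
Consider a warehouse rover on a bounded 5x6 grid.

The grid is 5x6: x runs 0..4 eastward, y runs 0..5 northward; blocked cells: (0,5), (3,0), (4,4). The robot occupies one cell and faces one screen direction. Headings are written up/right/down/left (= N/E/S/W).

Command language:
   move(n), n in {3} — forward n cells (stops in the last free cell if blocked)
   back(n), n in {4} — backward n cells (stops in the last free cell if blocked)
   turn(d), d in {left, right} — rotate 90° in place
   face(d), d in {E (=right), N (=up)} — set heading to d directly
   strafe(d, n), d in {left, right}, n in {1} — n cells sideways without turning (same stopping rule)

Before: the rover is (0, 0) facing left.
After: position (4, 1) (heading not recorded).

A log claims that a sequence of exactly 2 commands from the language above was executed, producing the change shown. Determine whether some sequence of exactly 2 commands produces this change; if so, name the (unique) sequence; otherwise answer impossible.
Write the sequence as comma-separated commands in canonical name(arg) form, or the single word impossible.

key: running back(4) before strafe(right, 1) would end elsewhere — order is forced
begin: (0, 0) facing left
[1] after strafe(right, 1): (0, 1) facing left
[2] after back(4): (4, 1) facing left
all 64 alternatives checked — unique.

strafe(right, 1), back(4)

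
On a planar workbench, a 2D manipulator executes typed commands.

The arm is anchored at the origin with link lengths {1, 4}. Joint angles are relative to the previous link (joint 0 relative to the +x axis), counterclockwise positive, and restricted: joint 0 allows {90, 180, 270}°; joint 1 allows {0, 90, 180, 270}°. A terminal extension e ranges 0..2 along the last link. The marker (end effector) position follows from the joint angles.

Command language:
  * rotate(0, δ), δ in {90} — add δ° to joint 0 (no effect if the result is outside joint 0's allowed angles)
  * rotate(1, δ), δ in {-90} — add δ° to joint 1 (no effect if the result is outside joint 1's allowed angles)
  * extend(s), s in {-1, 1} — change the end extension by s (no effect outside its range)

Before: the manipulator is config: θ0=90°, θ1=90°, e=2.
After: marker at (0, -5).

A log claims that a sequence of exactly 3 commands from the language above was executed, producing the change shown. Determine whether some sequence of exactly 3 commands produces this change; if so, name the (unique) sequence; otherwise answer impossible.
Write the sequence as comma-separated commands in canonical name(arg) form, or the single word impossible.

rotate(1, -90), rotate(1, -90), rotate(1, -90)

start: config: θ0=90°, θ1=90°, e=2
1. rotate(1, -90) → config: θ0=90°, θ1=0°, e=2
2. rotate(1, -90) → config: θ0=90°, θ1=270°, e=2
3. rotate(1, -90) → config: θ0=90°, θ1=180°, e=2
no rival 3-sequence matches.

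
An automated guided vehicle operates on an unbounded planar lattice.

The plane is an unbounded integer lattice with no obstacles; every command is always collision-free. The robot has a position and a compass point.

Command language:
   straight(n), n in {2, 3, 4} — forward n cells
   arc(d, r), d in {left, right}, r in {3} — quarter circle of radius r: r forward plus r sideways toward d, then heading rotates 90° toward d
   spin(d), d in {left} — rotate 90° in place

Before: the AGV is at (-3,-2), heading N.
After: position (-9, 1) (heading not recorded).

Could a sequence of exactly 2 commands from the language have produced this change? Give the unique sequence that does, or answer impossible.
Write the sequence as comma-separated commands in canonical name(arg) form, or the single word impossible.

arc(left, 3), straight(3)

key: running straight(3) before arc(left, 3) would end elsewhere — order is forced
initial: at (-3,-2), heading N
step 1 (arc(left, 3)): at (-6,1), heading W
step 2 (straight(3)): at (-9,1), heading W
no rival 2-sequence matches.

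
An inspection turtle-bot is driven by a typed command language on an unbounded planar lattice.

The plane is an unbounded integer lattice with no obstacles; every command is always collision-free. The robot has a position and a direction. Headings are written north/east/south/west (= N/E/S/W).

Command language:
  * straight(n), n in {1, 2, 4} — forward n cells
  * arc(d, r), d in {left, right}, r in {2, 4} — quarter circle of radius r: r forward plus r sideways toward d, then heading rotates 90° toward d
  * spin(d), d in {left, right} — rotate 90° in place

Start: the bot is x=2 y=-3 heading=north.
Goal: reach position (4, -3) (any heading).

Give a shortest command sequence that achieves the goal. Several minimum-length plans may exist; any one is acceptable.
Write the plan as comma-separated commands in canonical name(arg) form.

begin: x=2 y=-3 heading=north
1. spin(right) → x=2 y=-3 heading=east
2. straight(2) → x=4 y=-3 heading=east
nothing shorter than 2 reaches the goal.

spin(right), straight(2)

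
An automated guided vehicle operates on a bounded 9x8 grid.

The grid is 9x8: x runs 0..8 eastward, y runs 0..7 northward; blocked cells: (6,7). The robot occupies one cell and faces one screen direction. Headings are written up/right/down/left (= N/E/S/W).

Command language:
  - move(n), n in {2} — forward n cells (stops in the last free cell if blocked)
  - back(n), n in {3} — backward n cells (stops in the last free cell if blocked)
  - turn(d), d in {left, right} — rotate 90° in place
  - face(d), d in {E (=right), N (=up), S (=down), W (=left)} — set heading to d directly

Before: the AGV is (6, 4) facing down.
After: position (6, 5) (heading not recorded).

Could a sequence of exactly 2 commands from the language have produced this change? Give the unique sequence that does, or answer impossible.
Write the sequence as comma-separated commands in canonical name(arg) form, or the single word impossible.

move(2), back(3)

key: running back(3) before move(2) would end elsewhere — order is forced
initial: (6, 4) facing down
[1] after move(2): (6, 2) facing down
[2] after back(3): (6, 5) facing down
no other 2-command option fits: unique.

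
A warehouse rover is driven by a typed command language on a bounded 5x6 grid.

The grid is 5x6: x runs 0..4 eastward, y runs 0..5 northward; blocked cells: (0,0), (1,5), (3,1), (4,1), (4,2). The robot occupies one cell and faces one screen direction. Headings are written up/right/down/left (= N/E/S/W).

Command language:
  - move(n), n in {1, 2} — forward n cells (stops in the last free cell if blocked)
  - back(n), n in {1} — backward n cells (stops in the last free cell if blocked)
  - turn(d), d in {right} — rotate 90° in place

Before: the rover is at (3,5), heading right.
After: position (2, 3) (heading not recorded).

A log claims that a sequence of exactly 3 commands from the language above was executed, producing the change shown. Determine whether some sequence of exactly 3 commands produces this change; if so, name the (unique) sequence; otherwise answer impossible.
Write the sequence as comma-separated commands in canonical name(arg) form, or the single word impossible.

back(1), turn(right), move(2)

key: running move(2) before back(1) would end elsewhere — order is forced
t0: at (3,5), heading right
t=1 back(1) ⇒ at (2,5), heading right
t=2 turn(right) ⇒ at (2,5), heading down
t=3 move(2) ⇒ at (2,3), heading down
all 64 alternatives checked — unique.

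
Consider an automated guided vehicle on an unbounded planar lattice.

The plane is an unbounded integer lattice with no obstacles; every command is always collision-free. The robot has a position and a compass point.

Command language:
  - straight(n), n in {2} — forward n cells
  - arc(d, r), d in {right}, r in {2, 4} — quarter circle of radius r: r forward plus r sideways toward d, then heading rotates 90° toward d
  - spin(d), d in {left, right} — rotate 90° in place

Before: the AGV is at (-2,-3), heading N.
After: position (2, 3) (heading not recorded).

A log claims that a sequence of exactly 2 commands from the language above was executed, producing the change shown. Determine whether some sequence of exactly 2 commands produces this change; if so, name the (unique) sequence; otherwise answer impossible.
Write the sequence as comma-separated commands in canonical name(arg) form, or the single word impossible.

key: running arc(right, 4) before straight(2) would end elsewhere — order is forced
t0: at (-2,-3), heading N
step 1 (straight(2)): at (-2,-1), heading N
step 2 (arc(right, 4)): at (2,3), heading E
no other 2-command option fits: unique.

straight(2), arc(right, 4)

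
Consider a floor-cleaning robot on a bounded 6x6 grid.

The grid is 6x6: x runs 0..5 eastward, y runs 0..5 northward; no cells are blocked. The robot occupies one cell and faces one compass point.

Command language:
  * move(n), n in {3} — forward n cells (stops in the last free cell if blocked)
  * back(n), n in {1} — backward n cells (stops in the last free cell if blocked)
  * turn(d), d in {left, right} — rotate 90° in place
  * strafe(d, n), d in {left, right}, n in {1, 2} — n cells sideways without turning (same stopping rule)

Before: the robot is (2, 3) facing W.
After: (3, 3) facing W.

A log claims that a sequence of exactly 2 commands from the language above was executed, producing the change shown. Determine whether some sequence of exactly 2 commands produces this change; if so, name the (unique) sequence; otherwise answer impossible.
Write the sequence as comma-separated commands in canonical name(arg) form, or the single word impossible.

checked all 2-command options: none fits.

impossible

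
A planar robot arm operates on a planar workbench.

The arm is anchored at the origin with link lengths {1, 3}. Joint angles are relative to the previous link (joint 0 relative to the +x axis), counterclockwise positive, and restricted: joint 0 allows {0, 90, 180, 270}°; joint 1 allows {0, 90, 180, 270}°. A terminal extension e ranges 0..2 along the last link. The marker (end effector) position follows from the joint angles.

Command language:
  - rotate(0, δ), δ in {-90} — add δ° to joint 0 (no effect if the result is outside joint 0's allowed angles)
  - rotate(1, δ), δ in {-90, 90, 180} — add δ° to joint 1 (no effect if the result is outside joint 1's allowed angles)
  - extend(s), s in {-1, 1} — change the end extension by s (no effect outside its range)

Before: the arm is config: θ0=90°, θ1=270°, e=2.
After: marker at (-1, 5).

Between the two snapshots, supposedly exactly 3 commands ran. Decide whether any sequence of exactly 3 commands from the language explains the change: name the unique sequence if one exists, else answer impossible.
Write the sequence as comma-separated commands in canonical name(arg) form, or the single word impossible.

rotate(0, -90), rotate(0, -90), rotate(0, -90)

t0: config: θ0=90°, θ1=270°, e=2
[1] after rotate(0, -90): config: θ0=0°, θ1=270°, e=2
[2] after rotate(0, -90): config: θ0=270°, θ1=270°, e=2
[3] after rotate(0, -90): config: θ0=180°, θ1=270°, e=2
all 216 alternatives checked — unique.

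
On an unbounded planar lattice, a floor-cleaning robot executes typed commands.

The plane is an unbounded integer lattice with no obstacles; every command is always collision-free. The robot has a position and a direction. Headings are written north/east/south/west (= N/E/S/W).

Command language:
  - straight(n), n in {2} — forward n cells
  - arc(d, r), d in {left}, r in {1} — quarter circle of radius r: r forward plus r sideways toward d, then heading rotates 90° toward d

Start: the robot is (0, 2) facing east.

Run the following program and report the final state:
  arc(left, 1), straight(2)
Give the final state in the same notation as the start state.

(1, 5) facing north

begin: (0, 2) facing east
1. arc(left, 1) → (1, 3) facing north
2. straight(2) → (1, 5) facing north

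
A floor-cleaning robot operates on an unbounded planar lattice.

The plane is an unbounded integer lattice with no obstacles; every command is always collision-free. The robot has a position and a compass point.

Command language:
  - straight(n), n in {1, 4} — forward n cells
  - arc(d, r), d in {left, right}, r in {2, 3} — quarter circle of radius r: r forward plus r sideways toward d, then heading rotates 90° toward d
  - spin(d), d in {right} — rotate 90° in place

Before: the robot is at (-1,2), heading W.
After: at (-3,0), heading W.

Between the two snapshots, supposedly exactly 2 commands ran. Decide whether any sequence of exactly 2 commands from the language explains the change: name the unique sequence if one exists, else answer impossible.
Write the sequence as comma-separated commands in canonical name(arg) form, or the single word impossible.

arc(left, 2), spin(right)

key: running spin(right) before arc(left, 2) would end elsewhere — order is forced
start: at (-1,2), heading W
[1] after arc(left, 2): at (-3,0), heading S
[2] after spin(right): at (-3,0), heading W
uniquely the one of 49 2-step routes that fits.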